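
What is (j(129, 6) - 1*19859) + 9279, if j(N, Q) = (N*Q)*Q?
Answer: -5936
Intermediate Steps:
j(N, Q) = N*Q²
(j(129, 6) - 1*19859) + 9279 = (129*6² - 1*19859) + 9279 = (129*36 - 19859) + 9279 = (4644 - 19859) + 9279 = -15215 + 9279 = -5936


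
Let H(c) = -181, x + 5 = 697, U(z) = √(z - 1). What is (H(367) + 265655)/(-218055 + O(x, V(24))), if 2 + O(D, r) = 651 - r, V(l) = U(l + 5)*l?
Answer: -2061272873/1688048311 + 3185688*√7/11816338177 ≈ -1.2204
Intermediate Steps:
U(z) = √(-1 + z)
x = 692 (x = -5 + 697 = 692)
V(l) = l*√(4 + l) (V(l) = √(-1 + (l + 5))*l = √(-1 + (5 + l))*l = √(4 + l)*l = l*√(4 + l))
O(D, r) = 649 - r (O(D, r) = -2 + (651 - r) = 649 - r)
(H(367) + 265655)/(-218055 + O(x, V(24))) = (-181 + 265655)/(-218055 + (649 - 24*√(4 + 24))) = 265474/(-218055 + (649 - 24*√28)) = 265474/(-218055 + (649 - 24*2*√7)) = 265474/(-218055 + (649 - 48*√7)) = 265474/(-217406 - 48*√7)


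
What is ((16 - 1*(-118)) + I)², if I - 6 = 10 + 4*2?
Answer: 24964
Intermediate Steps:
I = 24 (I = 6 + (10 + 4*2) = 6 + (10 + 8) = 6 + 18 = 24)
((16 - 1*(-118)) + I)² = ((16 - 1*(-118)) + 24)² = ((16 + 118) + 24)² = (134 + 24)² = 158² = 24964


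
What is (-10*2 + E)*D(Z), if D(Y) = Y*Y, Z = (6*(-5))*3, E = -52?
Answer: -583200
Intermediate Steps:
Z = -90 (Z = -30*3 = -90)
D(Y) = Y²
(-10*2 + E)*D(Z) = (-10*2 - 52)*(-90)² = (-20 - 52)*8100 = -72*8100 = -583200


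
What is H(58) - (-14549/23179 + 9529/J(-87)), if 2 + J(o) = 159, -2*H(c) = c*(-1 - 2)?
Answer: 98013463/3639103 ≈ 26.933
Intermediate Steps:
H(c) = 3*c/2 (H(c) = -c*(-1 - 2)/2 = -c*(-3)/2 = -(-3)*c/2 = 3*c/2)
J(o) = 157 (J(o) = -2 + 159 = 157)
H(58) - (-14549/23179 + 9529/J(-87)) = (3/2)*58 - (-14549/23179 + 9529/157) = 87 - (-14549*1/23179 + 9529*(1/157)) = 87 - (-14549/23179 + 9529/157) = 87 - 1*218588498/3639103 = 87 - 218588498/3639103 = 98013463/3639103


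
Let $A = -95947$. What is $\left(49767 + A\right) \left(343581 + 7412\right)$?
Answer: $-16208856740$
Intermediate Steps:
$\left(49767 + A\right) \left(343581 + 7412\right) = \left(49767 - 95947\right) \left(343581 + 7412\right) = \left(-46180\right) 350993 = -16208856740$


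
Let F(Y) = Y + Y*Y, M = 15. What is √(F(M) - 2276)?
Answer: 2*I*√509 ≈ 45.122*I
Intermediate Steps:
F(Y) = Y + Y²
√(F(M) - 2276) = √(15*(1 + 15) - 2276) = √(15*16 - 2276) = √(240 - 2276) = √(-2036) = 2*I*√509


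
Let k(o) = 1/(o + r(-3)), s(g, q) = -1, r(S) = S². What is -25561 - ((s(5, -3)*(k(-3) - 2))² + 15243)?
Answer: -1469065/36 ≈ -40807.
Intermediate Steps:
k(o) = 1/(9 + o) (k(o) = 1/(o + (-3)²) = 1/(o + 9) = 1/(9 + o))
-25561 - ((s(5, -3)*(k(-3) - 2))² + 15243) = -25561 - ((-(1/(9 - 3) - 2))² + 15243) = -25561 - ((-(1/6 - 2))² + 15243) = -25561 - ((-(⅙ - 2))² + 15243) = -25561 - ((-1*(-11/6))² + 15243) = -25561 - ((11/6)² + 15243) = -25561 - (121/36 + 15243) = -25561 - 1*548869/36 = -25561 - 548869/36 = -1469065/36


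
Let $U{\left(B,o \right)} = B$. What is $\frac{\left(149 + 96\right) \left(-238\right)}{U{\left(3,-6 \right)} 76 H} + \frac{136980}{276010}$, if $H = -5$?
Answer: $\frac{162503003}{3146514} \approx 51.645$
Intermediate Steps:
$\frac{\left(149 + 96\right) \left(-238\right)}{U{\left(3,-6 \right)} 76 H} + \frac{136980}{276010} = \frac{\left(149 + 96\right) \left(-238\right)}{3 \cdot 76 \left(-5\right)} + \frac{136980}{276010} = \frac{245 \left(-238\right)}{228 \left(-5\right)} + 136980 \cdot \frac{1}{276010} = - \frac{58310}{-1140} + \frac{13698}{27601} = \left(-58310\right) \left(- \frac{1}{1140}\right) + \frac{13698}{27601} = \frac{5831}{114} + \frac{13698}{27601} = \frac{162503003}{3146514}$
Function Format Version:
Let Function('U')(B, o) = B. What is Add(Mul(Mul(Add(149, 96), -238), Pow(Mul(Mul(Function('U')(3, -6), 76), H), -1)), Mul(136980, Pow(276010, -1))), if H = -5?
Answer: Rational(162503003, 3146514) ≈ 51.645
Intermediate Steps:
Add(Mul(Mul(Add(149, 96), -238), Pow(Mul(Mul(Function('U')(3, -6), 76), H), -1)), Mul(136980, Pow(276010, -1))) = Add(Mul(Mul(Add(149, 96), -238), Pow(Mul(Mul(3, 76), -5), -1)), Mul(136980, Pow(276010, -1))) = Add(Mul(Mul(245, -238), Pow(Mul(228, -5), -1)), Mul(136980, Rational(1, 276010))) = Add(Mul(-58310, Pow(-1140, -1)), Rational(13698, 27601)) = Add(Mul(-58310, Rational(-1, 1140)), Rational(13698, 27601)) = Add(Rational(5831, 114), Rational(13698, 27601)) = Rational(162503003, 3146514)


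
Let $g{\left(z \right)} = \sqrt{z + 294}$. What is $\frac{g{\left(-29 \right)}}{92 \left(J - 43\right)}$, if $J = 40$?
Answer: $- \frac{\sqrt{265}}{276} \approx -0.058981$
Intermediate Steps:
$g{\left(z \right)} = \sqrt{294 + z}$
$\frac{g{\left(-29 \right)}}{92 \left(J - 43\right)} = \frac{\sqrt{294 - 29}}{92 \left(40 - 43\right)} = \frac{\sqrt{265}}{92 \left(-3\right)} = \frac{\sqrt{265}}{-276} = \sqrt{265} \left(- \frac{1}{276}\right) = - \frac{\sqrt{265}}{276}$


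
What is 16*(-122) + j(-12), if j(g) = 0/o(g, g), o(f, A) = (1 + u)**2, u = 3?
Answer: -1952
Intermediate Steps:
o(f, A) = 16 (o(f, A) = (1 + 3)**2 = 4**2 = 16)
j(g) = 0 (j(g) = 0/16 = 0*(1/16) = 0)
16*(-122) + j(-12) = 16*(-122) + 0 = -1952 + 0 = -1952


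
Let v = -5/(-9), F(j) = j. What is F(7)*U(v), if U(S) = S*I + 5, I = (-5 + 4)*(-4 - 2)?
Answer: 175/3 ≈ 58.333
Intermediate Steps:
v = 5/9 (v = -5*(-⅑) = 5/9 ≈ 0.55556)
I = 6 (I = -1*(-6) = 6)
U(S) = 5 + 6*S (U(S) = S*6 + 5 = 6*S + 5 = 5 + 6*S)
F(7)*U(v) = 7*(5 + 6*(5/9)) = 7*(5 + 10/3) = 7*(25/3) = 175/3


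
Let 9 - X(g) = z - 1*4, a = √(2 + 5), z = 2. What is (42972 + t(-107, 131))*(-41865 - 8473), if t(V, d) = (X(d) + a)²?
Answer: -2169567800 - 1107436*√7 ≈ -2.1725e+9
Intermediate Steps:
a = √7 ≈ 2.6458
X(g) = 11 (X(g) = 9 - (2 - 1*4) = 9 - (2 - 4) = 9 - 1*(-2) = 9 + 2 = 11)
t(V, d) = (11 + √7)²
(42972 + t(-107, 131))*(-41865 - 8473) = (42972 + (11 + √7)²)*(-41865 - 8473) = (42972 + (11 + √7)²)*(-50338) = -2163124536 - 50338*(11 + √7)²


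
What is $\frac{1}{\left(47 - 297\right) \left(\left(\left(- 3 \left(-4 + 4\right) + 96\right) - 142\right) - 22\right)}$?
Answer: $\frac{1}{17000} \approx 5.8823 \cdot 10^{-5}$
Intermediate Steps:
$\frac{1}{\left(47 - 297\right) \left(\left(\left(- 3 \left(-4 + 4\right) + 96\right) - 142\right) - 22\right)} = \frac{1}{\left(-250\right) \left(\left(\left(\left(-3\right) 0 + 96\right) - 142\right) - 22\right)} = \frac{1}{\left(-250\right) \left(\left(\left(0 + 96\right) - 142\right) - 22\right)} = \frac{1}{\left(-250\right) \left(\left(96 - 142\right) - 22\right)} = \frac{1}{\left(-250\right) \left(-46 - 22\right)} = \frac{1}{\left(-250\right) \left(-68\right)} = \frac{1}{17000}$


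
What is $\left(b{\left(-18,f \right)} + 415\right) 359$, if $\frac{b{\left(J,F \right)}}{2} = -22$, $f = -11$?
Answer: $133189$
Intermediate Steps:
$b{\left(J,F \right)} = -44$ ($b{\left(J,F \right)} = 2 \left(-22\right) = -44$)
$\left(b{\left(-18,f \right)} + 415\right) 359 = \left(-44 + 415\right) 359 = 371 \cdot 359 = 133189$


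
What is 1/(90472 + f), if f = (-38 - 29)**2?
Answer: 1/94961 ≈ 1.0531e-5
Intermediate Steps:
f = 4489 (f = (-67)**2 = 4489)
1/(90472 + f) = 1/(90472 + 4489) = 1/94961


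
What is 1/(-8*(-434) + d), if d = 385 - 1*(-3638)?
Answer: 1/7495 ≈ 0.00013342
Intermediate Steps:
d = 4023 (d = 385 + 3638 = 4023)
1/(-8*(-434) + d) = 1/(-8*(-434) + 4023) = 1/(3472 + 4023) = 1/7495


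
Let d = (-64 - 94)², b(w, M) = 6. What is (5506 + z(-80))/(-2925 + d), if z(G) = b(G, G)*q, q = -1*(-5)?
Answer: 5536/22039 ≈ 0.25119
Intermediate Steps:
q = 5
d = 24964 (d = (-158)² = 24964)
z(G) = 30 (z(G) = 6*5 = 30)
(5506 + z(-80))/(-2925 + d) = (5506 + 30)/(-2925 + 24964) = 5536/22039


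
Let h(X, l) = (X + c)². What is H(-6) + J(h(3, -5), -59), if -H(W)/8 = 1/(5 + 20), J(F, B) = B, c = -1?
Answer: -1483/25 ≈ -59.320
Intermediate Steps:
h(X, l) = (-1 + X)² (h(X, l) = (X - 1)² = (-1 + X)²)
H(W) = -8/25 (H(W) = -8/(5 + 20) = -8/25)
H(-6) + J(h(3, -5), -59) = -8/25 - 59 = -1483/25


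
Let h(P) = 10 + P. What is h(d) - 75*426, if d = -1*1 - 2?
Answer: -31943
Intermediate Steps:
d = -3 (d = -1 - 2 = -3)
h(d) - 75*426 = (10 - 3) - 75*426 = 7 - 31950 = -31943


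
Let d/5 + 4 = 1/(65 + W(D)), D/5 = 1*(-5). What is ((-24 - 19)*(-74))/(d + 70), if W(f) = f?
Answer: 25456/401 ≈ 63.481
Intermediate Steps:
D = -25 (D = 5*(1*(-5)) = 5*(-5) = -25)
d = -159/8 (d = -20 + 5/(65 - 25) = -20 + 5/40 = -20 + 5*(1/40) = -20 + ⅛ = -159/8 ≈ -19.875)
((-24 - 19)*(-74))/(d + 70) = ((-24 - 19)*(-74))/(-159/8 + 70) = (-43*(-74))/(401/8) = 3182*(8/401) = 25456/401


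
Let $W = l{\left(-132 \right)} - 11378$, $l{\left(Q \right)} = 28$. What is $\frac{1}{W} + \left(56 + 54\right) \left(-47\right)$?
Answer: $- \frac{58679501}{11350} \approx -5170.0$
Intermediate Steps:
$W = -11350$ ($W = 28 - 11378 = -11350$)
$\frac{1}{W} + \left(56 + 54\right) \left(-47\right) = \frac{1}{-11350} + \left(56 + 54\right) \left(-47\right) = - \frac{1}{11350} + 110 \left(-47\right) = - \frac{1}{11350} - 5170 = - \frac{58679501}{11350}$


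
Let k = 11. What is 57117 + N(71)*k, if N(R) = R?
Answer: 57898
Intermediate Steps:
57117 + N(71)*k = 57117 + 71*11 = 57117 + 781 = 57898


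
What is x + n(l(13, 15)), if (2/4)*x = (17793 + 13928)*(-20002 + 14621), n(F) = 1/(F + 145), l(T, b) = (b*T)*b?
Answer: -1048040904139/3070 ≈ -3.4138e+8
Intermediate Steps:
l(T, b) = T*b**2 (l(T, b) = (T*b)*b = T*b**2)
n(F) = 1/(145 + F)
x = -341381402 (x = 2*((17793 + 13928)*(-20002 + 14621)) = 2*(31721*(-5381)) = 2*(-170690701) = -341381402)
x + n(l(13, 15)) = -341381402 + 1/(145 + 13*15**2) = -341381402 + 1/(145 + 13*225) = -341381402 + 1/(145 + 2925) = -341381402 + 1/3070 = -1048040904139/3070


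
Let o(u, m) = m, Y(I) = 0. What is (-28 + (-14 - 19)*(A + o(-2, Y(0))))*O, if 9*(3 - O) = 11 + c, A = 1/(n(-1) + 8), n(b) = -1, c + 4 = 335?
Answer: 1145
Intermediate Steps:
c = 331 (c = -4 + 335 = 331)
A = ⅐ (A = 1/(-1 + 8) = 1/7 = ⅐ ≈ 0.14286)
O = -35 (O = 3 - (11 + 331)/9 = 3 - ⅑*342 = 3 - 38 = -35)
(-28 + (-14 - 19)*(A + o(-2, Y(0))))*O = (-28 + (-14 - 19)*(⅐ + 0))*(-35) = (-28 - 33*⅐)*(-35) = (-28 - 33/7)*(-35) = -229/7*(-35) = 1145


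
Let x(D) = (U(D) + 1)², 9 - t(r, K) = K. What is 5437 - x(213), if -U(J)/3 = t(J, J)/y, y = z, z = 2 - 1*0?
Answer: -88812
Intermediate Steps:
t(r, K) = 9 - K
z = 2 (z = 2 + 0 = 2)
y = 2
U(J) = -27/2 + 3*J/2 (U(J) = -3*(9 - J)/2 = -3*(9/2 - J/2) = -27/2 + 3*J/2)
x(D) = (-25/2 + 3*D/2)² (x(D) = ((-27/2 + 3*D/2) + 1)² = (-25/2 + 3*D/2)²)
5437 - x(213) = 5437 - (25 - 3*213)²/4 = 5437 - (25 - 639)²/4 = 5437 - (-614)²/4 = 5437 - 376996/4 = 5437 - 1*94249 = 5437 - 94249 = -88812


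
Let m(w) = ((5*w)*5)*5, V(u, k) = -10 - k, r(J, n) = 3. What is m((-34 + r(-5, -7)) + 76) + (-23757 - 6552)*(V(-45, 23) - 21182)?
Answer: 643011060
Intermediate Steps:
m(w) = 125*w (m(w) = (25*w)*5 = 125*w)
m((-34 + r(-5, -7)) + 76) + (-23757 - 6552)*(V(-45, 23) - 21182) = 125*((-34 + 3) + 76) + (-23757 - 6552)*((-10 - 1*23) - 21182) = 125*(-31 + 76) - 30309*((-10 - 23) - 21182) = 125*45 - 30309*(-33 - 21182) = 5625 - 30309*(-21215) = 5625 + 643005435 = 643011060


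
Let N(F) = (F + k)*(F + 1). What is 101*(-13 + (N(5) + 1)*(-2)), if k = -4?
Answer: -2727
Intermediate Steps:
N(F) = (1 + F)*(-4 + F) (N(F) = (F - 4)*(F + 1) = (-4 + F)*(1 + F) = (1 + F)*(-4 + F))
101*(-13 + (N(5) + 1)*(-2)) = 101*(-13 + ((-4 + 5**2 - 3*5) + 1)*(-2)) = 101*(-13 + ((-4 + 25 - 15) + 1)*(-2)) = 101*(-13 + (6 + 1)*(-2)) = 101*(-13 + 7*(-2)) = 101*(-13 - 14) = 101*(-27) = -2727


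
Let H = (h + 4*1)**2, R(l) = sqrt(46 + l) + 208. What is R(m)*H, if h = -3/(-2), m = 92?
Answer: 6292 + 121*sqrt(138)/4 ≈ 6647.4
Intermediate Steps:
R(l) = 208 + sqrt(46 + l)
h = 3/2 (h = -3*(-1/2) = 3/2 ≈ 1.5000)
H = 121/4 (H = (3/2 + 4*1)**2 = (3/2 + 4)**2 = (11/2)**2 = 121/4 ≈ 30.250)
R(m)*H = (208 + sqrt(46 + 92))*(121/4) = (208 + sqrt(138))*(121/4) = 6292 + 121*sqrt(138)/4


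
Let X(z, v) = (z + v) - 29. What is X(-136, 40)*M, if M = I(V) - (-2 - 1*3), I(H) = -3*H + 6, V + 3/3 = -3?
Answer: -2875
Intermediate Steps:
V = -4 (V = -1 - 3 = -4)
X(z, v) = -29 + v + z (X(z, v) = (v + z) - 29 = -29 + v + z)
I(H) = 6 - 3*H
M = 23 (M = (6 - 3*(-4)) - (-2 - 1*3) = (6 + 12) - (-2 - 3) = 18 - 1*(-5) = 18 + 5 = 23)
X(-136, 40)*M = (-29 + 40 - 136)*23 = -125*23 = -2875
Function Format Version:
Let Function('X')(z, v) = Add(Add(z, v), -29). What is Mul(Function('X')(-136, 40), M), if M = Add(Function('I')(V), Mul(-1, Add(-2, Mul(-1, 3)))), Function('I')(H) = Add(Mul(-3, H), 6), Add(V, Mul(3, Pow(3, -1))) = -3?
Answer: -2875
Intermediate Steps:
V = -4 (V = Add(-1, -3) = -4)
Function('X')(z, v) = Add(-29, v, z) (Function('X')(z, v) = Add(Add(v, z), -29) = Add(-29, v, z))
Function('I')(H) = Add(6, Mul(-3, H))
M = 23 (M = Add(Add(6, Mul(-3, -4)), Mul(-1, Add(-2, Mul(-1, 3)))) = Add(Add(6, 12), Mul(-1, Add(-2, -3))) = Add(18, Mul(-1, -5)) = Add(18, 5) = 23)
Mul(Function('X')(-136, 40), M) = Mul(Add(-29, 40, -136), 23) = Mul(-125, 23) = -2875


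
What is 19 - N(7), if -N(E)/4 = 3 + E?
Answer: 59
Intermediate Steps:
N(E) = -12 - 4*E (N(E) = -4*(3 + E) = -12 - 4*E)
19 - N(7) = 19 - (-12 - 4*7) = 19 - (-12 - 28) = 19 - 1*(-40) = 19 + 40 = 59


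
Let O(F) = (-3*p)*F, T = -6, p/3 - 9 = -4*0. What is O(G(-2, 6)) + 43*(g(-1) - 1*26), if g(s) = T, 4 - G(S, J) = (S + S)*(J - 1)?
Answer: -3320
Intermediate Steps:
p = 27 (p = 27 + 3*(-4*0) = 27 + 3*0 = 27 + 0 = 27)
G(S, J) = 4 - 2*S*(-1 + J) (G(S, J) = 4 - (S + S)*(J - 1) = 4 - 2*S*(-1 + J))
g(s) = -6
O(F) = -81*F (O(F) = (-3*27)*F = -81*F)
O(G(-2, 6)) + 43*(g(-1) - 1*26) = -81*(4 + 2*(-2) - 2*6*(-2)) + 43*(-6 - 1*26) = -81*(4 - 4 + 24) + 43*(-6 - 26) = -81*24 + 43*(-32) = -1944 - 1376 = -3320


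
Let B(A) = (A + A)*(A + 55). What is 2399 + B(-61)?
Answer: 3131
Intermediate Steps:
B(A) = 2*A*(55 + A) (B(A) = (2*A)*(55 + A) = 2*A*(55 + A))
2399 + B(-61) = 2399 + 2*(-61)*(55 - 61) = 2399 + 2*(-61)*(-6) = 2399 + 732 = 3131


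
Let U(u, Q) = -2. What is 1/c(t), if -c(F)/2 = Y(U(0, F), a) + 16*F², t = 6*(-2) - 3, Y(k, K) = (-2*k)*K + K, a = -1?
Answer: -1/7190 ≈ -0.00013908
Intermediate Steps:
Y(k, K) = K - 2*K*k (Y(k, K) = -2*K*k + K = K - 2*K*k)
t = -15 (t = -12 - 3 = -15)
c(F) = 10 - 32*F² (c(F) = -2*(-(1 - 2*(-2)) + 16*F²) = -2*(-(1 + 4) + 16*F²) = -2*(-1*5 + 16*F²) = -2*(-5 + 16*F²) = 10 - 32*F²)
1/c(t) = 1/(10 - 32*(-15)²) = 1/(10 - 32*225) = 1/(10 - 7200) = 1/(-7190) = -1/7190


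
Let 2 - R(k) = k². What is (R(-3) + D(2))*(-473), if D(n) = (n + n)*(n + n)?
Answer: -4257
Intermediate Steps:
D(n) = 4*n² (D(n) = (2*n)*(2*n) = 4*n²)
R(k) = 2 - k²
(R(-3) + D(2))*(-473) = ((2 - 1*(-3)²) + 4*2²)*(-473) = ((2 - 1*9) + 4*4)*(-473) = ((2 - 9) + 16)*(-473) = (-7 + 16)*(-473) = 9*(-473) = -4257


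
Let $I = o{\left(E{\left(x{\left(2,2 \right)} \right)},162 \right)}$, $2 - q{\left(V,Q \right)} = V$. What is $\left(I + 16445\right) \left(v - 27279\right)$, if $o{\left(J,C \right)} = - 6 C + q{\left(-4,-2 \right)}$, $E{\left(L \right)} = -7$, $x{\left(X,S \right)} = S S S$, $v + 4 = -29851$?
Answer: $-884377186$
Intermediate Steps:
$v = -29855$ ($v = -4 - 29851 = -29855$)
$x{\left(X,S \right)} = S^{3}$ ($x{\left(X,S \right)} = S^{2} S = S^{3}$)
$q{\left(V,Q \right)} = 2 - V$
$o{\left(J,C \right)} = 6 - 6 C$ ($o{\left(J,C \right)} = - 6 C + \left(2 - -4\right) = - 6 C + \left(2 + 4\right) = - 6 C + 6 = 6 - 6 C$)
$I = -966$ ($I = 6 - 972 = -966$)
$\left(I + 16445\right) \left(v - 27279\right) = \left(-966 + 16445\right) \left(-29855 - 27279\right) = 15479 \left(-57134\right) = -884377186$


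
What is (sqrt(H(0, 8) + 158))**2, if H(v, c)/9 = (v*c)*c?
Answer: 158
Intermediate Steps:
H(v, c) = 9*v*c**2 (H(v, c) = 9*((v*c)*c) = 9*((c*v)*c) = 9*(v*c**2) = 9*v*c**2)
(sqrt(H(0, 8) + 158))**2 = (sqrt(9*0*8**2 + 158))**2 = (sqrt(9*0*64 + 158))**2 = (sqrt(0 + 158))**2 = (sqrt(158))**2 = 158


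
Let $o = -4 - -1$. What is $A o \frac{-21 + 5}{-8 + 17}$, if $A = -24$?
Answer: $-128$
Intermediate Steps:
$o = -3$ ($o = -4 + 1 = -3$)
$A o \frac{-21 + 5}{-8 + 17} = - 24 \left(- 3 \frac{-21 + 5}{-8 + 17}\right) = - 24 \left(- 3 \left(- \frac{16}{9}\right)\right) = - 24 \left(- 3 \left(\left(-16\right) \frac{1}{9}\right)\right) = - 24 \left(\left(-3\right) \left(- \frac{16}{9}\right)\right) = \left(-24\right) \frac{16}{3} = -128$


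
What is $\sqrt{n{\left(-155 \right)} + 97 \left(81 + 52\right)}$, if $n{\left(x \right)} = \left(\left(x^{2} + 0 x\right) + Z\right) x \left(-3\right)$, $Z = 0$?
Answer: $\sqrt{11184526} \approx 3344.3$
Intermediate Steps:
$n{\left(x \right)} = - 3 x^{3}$ ($n{\left(x \right)} = \left(\left(x^{2} + 0 x\right) + 0\right) x \left(-3\right) = \left(\left(x^{2} + 0\right) + 0\right) x \left(-3\right) = \left(x^{2} + 0\right) x \left(-3\right) = x^{2} x \left(-3\right) = x^{3} \left(-3\right) = - 3 x^{3}$)
$\sqrt{n{\left(-155 \right)} + 97 \left(81 + 52\right)} = \sqrt{- 3 \left(-155\right)^{3} + 97 \left(81 + 52\right)} = \sqrt{\left(-3\right) \left(-3723875\right) + 97 \cdot 133} = \sqrt{11171625 + 12901} = \sqrt{11184526}$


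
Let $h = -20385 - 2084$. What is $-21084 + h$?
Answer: $-43553$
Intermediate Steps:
$h = -22469$ ($h = -20385 - 2084 = -22469$)
$-21084 + h = -21084 - 22469 = -43553$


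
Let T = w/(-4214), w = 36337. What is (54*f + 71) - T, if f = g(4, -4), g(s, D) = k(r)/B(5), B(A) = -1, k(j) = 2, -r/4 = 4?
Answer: -17083/602 ≈ -28.377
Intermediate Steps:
r = -16 (r = -4*4 = -16)
g(s, D) = -2 (g(s, D) = 2/(-1) = 2*(-1) = -2)
f = -2
T = -5191/602 (T = 36337/(-4214) = 36337*(-1/4214) = -5191/602 ≈ -8.6229)
(54*f + 71) - T = (54*(-2) + 71) - 1*(-5191/602) = (-108 + 71) + 5191/602 = -37 + 5191/602 = -17083/602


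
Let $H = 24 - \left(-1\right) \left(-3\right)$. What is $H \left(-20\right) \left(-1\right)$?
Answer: $420$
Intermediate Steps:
$H = 21$ ($H = 24 - 3 = 21$)
$H \left(-20\right) \left(-1\right) = 21 \left(-20\right) \left(-1\right) = \left(-420\right) \left(-1\right) = 420$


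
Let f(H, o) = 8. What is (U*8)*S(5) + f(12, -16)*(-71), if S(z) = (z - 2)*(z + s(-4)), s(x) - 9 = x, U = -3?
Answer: -1288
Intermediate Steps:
s(x) = 9 + x
S(z) = (-2 + z)*(5 + z) (S(z) = (z - 2)*(z + (9 - 4)) = (-2 + z)*(z + 5) = (-2 + z)*(5 + z))
(U*8)*S(5) + f(12, -16)*(-71) = (-3*8)*(-10 + 5² + 3*5) + 8*(-71) = -24*(-10 + 25 + 15) - 568 = -24*30 - 568 = -720 - 568 = -1288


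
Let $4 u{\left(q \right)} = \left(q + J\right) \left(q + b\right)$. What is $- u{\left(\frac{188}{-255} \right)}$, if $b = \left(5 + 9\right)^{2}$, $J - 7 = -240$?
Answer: $\frac{741938144}{65025} \approx 11410.0$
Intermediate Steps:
$J = -233$ ($J = 7 - 240 = -233$)
$b = 196$ ($b = 14^{2} = 196$)
$u{\left(q \right)} = \frac{\left(-233 + q\right) \left(196 + q\right)}{4}$ ($u{\left(q \right)} = \frac{\left(q - 233\right) \left(q + 196\right)}{4} = \frac{\left(-233 + q\right) \left(196 + q\right)}{4}$)
$- u{\left(\frac{188}{-255} \right)} = - (-11417 - \frac{37 \frac{188}{-255}}{4} + \frac{\left(\frac{188}{-255}\right)^{2}}{4}) = - (-11417 - \frac{37 \cdot 188 \left(- \frac{1}{255}\right)}{4} + \frac{\left(188 \left(- \frac{1}{255}\right)\right)^{2}}{4}) = - (-11417 - - \frac{1739}{255} + \frac{\left(- \frac{188}{255}\right)^{2}}{4}) = - (-11417 + \frac{1739}{255} + \frac{1}{4} \cdot \frac{35344}{65025}) = - (-11417 + \frac{1739}{255} + \frac{8836}{65025}) = \left(-1\right) \left(- \frac{741938144}{65025}\right) = \frac{741938144}{65025}$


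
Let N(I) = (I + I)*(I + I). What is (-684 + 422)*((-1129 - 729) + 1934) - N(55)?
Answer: -32012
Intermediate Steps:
N(I) = 4*I² (N(I) = (2*I)*(2*I) = 4*I²)
(-684 + 422)*((-1129 - 729) + 1934) - N(55) = (-684 + 422)*((-1129 - 729) + 1934) - 4*55² = -262*(-1858 + 1934) - 4*3025 = -262*76 - 1*12100 = -19912 - 12100 = -32012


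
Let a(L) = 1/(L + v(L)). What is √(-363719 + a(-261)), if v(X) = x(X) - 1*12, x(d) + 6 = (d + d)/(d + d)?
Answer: 13*I*√166329346/278 ≈ 603.09*I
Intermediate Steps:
x(d) = -5 (x(d) = -6 + (d + d)/(d + d) = -6 + (2*d)/((2*d)) = -6 + (2*d)*(1/(2*d)) = -6 + 1 = -5)
v(X) = -17 (v(X) = -5 - 1*12 = -5 - 12 = -17)
a(L) = 1/(-17 + L) (a(L) = 1/(L - 17) = 1/(-17 + L))
√(-363719 + a(-261)) = √(-363719 + 1/(-17 - 261)) = √(-363719 + 1/(-278)) = √(-363719 - 1/278) = √(-101113883/278) = 13*I*√166329346/278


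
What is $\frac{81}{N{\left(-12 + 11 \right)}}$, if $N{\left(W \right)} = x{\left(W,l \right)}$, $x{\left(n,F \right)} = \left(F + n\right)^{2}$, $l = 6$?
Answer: $\frac{81}{25} \approx 3.24$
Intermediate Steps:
$N{\left(W \right)} = \left(6 + W\right)^{2}$
$\frac{81}{N{\left(-12 + 11 \right)}} = \frac{81}{\left(6 + \left(-12 + 11\right)\right)^{2}} = \frac{81}{\left(6 - 1\right)^{2}} = \frac{81}{5^{2}} = \frac{81}{25}$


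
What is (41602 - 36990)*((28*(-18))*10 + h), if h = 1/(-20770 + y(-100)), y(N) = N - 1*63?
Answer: -486576704452/20933 ≈ -2.3244e+7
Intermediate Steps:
y(N) = -63 + N (y(N) = N - 63 = -63 + N)
h = -1/20933 (h = 1/(-20770 + (-63 - 100)) = 1/(-20770 - 163) = 1/(-20933) = -1/20933 ≈ -4.7771e-5)
(41602 - 36990)*((28*(-18))*10 + h) = (41602 - 36990)*((28*(-18))*10 - 1/20933) = 4612*(-504*10 - 1/20933) = 4612*(-5040 - 1/20933) = 4612*(-105502321/20933) = -486576704452/20933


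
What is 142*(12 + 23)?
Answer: 4970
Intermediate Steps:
142*(12 + 23) = 142*35 = 4970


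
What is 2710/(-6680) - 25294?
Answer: -16896663/668 ≈ -25294.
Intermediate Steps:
2710/(-6680) - 25294 = 2710*(-1/6680) - 25294 = -271/668 - 25294 = -16896663/668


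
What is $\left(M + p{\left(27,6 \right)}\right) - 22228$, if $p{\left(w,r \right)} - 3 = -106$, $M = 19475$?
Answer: $-2856$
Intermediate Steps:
$p{\left(w,r \right)} = -103$ ($p{\left(w,r \right)} = 3 - 106 = -103$)
$\left(M + p{\left(27,6 \right)}\right) - 22228 = \left(19475 - 103\right) - 22228 = 19372 - 22228 = -2856$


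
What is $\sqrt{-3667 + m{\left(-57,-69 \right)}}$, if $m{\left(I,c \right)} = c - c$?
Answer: $i \sqrt{3667} \approx 60.556 i$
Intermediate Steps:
$m{\left(I,c \right)} = 0$
$\sqrt{-3667 + m{\left(-57,-69 \right)}} = \sqrt{-3667 + 0} = \sqrt{-3667} = i \sqrt{3667}$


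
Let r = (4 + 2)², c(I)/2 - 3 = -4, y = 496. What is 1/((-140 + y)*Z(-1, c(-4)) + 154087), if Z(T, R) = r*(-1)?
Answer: 1/141271 ≈ 7.0786e-6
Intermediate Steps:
c(I) = -2 (c(I) = 6 + 2*(-4) = 6 - 8 = -2)
r = 36 (r = 6² = 36)
Z(T, R) = -36 (Z(T, R) = 36*(-1) = -36)
1/((-140 + y)*Z(-1, c(-4)) + 154087) = 1/((-140 + 496)*(-36) + 154087) = 1/(356*(-36) + 154087) = 1/(-12816 + 154087) = 1/141271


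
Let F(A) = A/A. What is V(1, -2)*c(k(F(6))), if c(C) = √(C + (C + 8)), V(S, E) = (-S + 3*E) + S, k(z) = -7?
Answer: -6*I*√6 ≈ -14.697*I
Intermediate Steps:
F(A) = 1
V(S, E) = 3*E
c(C) = √(8 + 2*C) (c(C) = √(C + (8 + C)) = √(8 + 2*C))
V(1, -2)*c(k(F(6))) = (3*(-2))*√(8 + 2*(-7)) = -6*√(8 - 14) = -6*I*√6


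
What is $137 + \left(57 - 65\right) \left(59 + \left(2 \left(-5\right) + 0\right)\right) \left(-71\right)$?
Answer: $27969$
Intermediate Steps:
$137 + \left(57 - 65\right) \left(59 + \left(2 \left(-5\right) + 0\right)\right) \left(-71\right) = 137 + - 8 \left(59 + \left(-10 + 0\right)\right) \left(-71\right) = 137 + - 8 \left(59 - 10\right) \left(-71\right) = 137 + \left(-8\right) 49 \left(-71\right) = 137 - -27832 = 137 + 27832 = 27969$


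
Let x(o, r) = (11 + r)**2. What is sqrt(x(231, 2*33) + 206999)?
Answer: 8*sqrt(3327) ≈ 461.44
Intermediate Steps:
sqrt(x(231, 2*33) + 206999) = sqrt((11 + 2*33)**2 + 206999) = sqrt((11 + 66)**2 + 206999) = sqrt(77**2 + 206999) = sqrt(5929 + 206999) = sqrt(212928) = 8*sqrt(3327)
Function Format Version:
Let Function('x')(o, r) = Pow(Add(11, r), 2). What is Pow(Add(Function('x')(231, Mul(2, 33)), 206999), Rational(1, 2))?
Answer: Mul(8, Pow(3327, Rational(1, 2))) ≈ 461.44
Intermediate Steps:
Pow(Add(Function('x')(231, Mul(2, 33)), 206999), Rational(1, 2)) = Pow(Add(Pow(Add(11, Mul(2, 33)), 2), 206999), Rational(1, 2)) = Pow(Add(Pow(Add(11, 66), 2), 206999), Rational(1, 2)) = Pow(Add(Pow(77, 2), 206999), Rational(1, 2)) = Pow(Add(5929, 206999), Rational(1, 2)) = Pow(212928, Rational(1, 2)) = Mul(8, Pow(3327, Rational(1, 2)))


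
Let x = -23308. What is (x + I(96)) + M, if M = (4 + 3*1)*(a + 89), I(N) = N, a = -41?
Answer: -22876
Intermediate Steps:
M = 336 (M = (4 + 3*1)*(-41 + 89) = (4 + 3)*48 = 7*48 = 336)
(x + I(96)) + M = (-23308 + 96) + 336 = -23212 + 336 = -22876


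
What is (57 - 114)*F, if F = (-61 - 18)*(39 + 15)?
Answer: 243162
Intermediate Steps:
F = -4266 (F = -79*54 = -4266)
(57 - 114)*F = (57 - 114)*(-4266) = -57*(-4266) = 243162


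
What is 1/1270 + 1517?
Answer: 1926591/1270 ≈ 1517.0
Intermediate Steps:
1/1270 + 1517 = 1926591/1270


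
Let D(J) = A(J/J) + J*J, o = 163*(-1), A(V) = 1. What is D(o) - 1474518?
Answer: -1447948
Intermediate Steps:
o = -163
D(J) = 1 + J² (D(J) = 1 + J*J = 1 + J²)
D(o) - 1474518 = (1 + (-163)²) - 1474518 = (1 + 26569) - 1474518 = 26570 - 1474518 = -1447948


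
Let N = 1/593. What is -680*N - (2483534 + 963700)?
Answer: -2044210442/593 ≈ -3.4472e+6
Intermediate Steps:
N = 1/593 ≈ 0.0016863
-680*N - (2483534 + 963700) = -680*1/593 - (2483534 + 963700) = -680/593 - 1*3447234 = -680/593 - 3447234 = -2044210442/593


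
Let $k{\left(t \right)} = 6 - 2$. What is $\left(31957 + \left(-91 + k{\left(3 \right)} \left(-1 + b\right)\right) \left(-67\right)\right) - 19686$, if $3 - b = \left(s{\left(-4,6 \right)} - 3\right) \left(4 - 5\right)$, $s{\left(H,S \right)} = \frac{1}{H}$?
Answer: $18703$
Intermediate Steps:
$k{\left(t \right)} = 4$
$b = - \frac{1}{4}$ ($b = 3 - \left(\frac{1}{-4} - 3\right) \left(4 - 5\right) = 3 - \left(- \frac{1}{4} - 3\right) \left(-1\right) = 3 - \left(- \frac{13}{4}\right) \left(-1\right) = 3 - \frac{13}{4} = - \frac{1}{4} \approx -0.25$)
$\left(31957 + \left(-91 + k{\left(3 \right)} \left(-1 + b\right)\right) \left(-67\right)\right) - 19686 = \left(31957 + \left(-91 + 4 \left(-1 - \frac{1}{4}\right)\right) \left(-67\right)\right) - 19686 = \left(31957 + \left(-91 + 4 \left(- \frac{5}{4}\right)\right) \left(-67\right)\right) - 19686 = \left(31957 + \left(-91 - 5\right) \left(-67\right)\right) - 19686 = \left(31957 - -6432\right) - 19686 = \left(31957 + 6432\right) - 19686 = 38389 - 19686 = 18703$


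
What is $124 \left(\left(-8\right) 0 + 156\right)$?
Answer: $19344$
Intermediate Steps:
$124 \left(\left(-8\right) 0 + 156\right) = 124 \left(0 + 156\right) = 124 \cdot 156 = 19344$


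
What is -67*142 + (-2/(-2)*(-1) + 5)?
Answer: -9510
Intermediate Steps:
-67*142 + (-2/(-2)*(-1) + 5) = -9514 + (-2*(-½)*(-1) + 5) = -9514 + (1*(-1) + 5) = -9514 + (-1 + 5) = -9514 + 4 = -9510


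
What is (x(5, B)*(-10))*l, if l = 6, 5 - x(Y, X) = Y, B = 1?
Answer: 0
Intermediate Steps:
x(Y, X) = 5 - Y
(x(5, B)*(-10))*l = ((5 - 1*5)*(-10))*6 = ((5 - 5)*(-10))*6 = (0*(-10))*6 = 0*6 = 0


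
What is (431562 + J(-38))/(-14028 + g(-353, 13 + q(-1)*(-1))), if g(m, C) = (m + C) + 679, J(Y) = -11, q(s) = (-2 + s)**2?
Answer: -431551/13698 ≈ -31.505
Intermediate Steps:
g(m, C) = 679 + C + m (g(m, C) = (C + m) + 679 = 679 + C + m)
(431562 + J(-38))/(-14028 + g(-353, 13 + q(-1)*(-1))) = (431562 - 11)/(-14028 + (679 + (13 + (-2 - 1)**2*(-1)) - 353)) = 431551/(-14028 + (679 + (13 + (-3)**2*(-1)) - 353)) = 431551/(-14028 + (679 + (13 + 9*(-1)) - 353)) = 431551/(-14028 + (679 + (13 - 9) - 353)) = 431551/(-14028 + (679 + 4 - 353)) = 431551/(-14028 + 330) = 431551/(-13698) = 431551*(-1/13698) = -431551/13698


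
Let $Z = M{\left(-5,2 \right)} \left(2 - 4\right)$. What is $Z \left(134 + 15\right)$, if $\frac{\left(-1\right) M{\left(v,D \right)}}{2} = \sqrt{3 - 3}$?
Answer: $0$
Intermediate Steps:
$M{\left(v,D \right)} = 0$ ($M{\left(v,D \right)} = - 2 \sqrt{3 - 3} = - 2 \sqrt{0} = \left(-2\right) 0 = 0$)
$Z = 0$ ($Z = 0 \left(2 - 4\right) = 0 \left(-2\right) = 0$)
$Z \left(134 + 15\right) = 0 \left(134 + 15\right) = 0 \cdot 149 = 0$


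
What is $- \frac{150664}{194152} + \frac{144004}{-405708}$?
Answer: $- \frac{2783882960}{2461531863} \approx -1.131$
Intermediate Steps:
$- \frac{150664}{194152} + \frac{144004}{-405708} = \left(-150664\right) \frac{1}{194152} + 144004 \left(- \frac{1}{405708}\right) = - \frac{18833}{24269} - \frac{36001}{101427} = - \frac{2783882960}{2461531863}$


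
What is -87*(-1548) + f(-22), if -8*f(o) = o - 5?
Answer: 1077435/8 ≈ 1.3468e+5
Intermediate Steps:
f(o) = 5/8 - o/8 (f(o) = -(o - 5)/8 = -(-5 + o)/8 = 5/8 - o/8)
-87*(-1548) + f(-22) = -87*(-1548) + (5/8 - ⅛*(-22)) = 134676 + (5/8 + 11/4) = 134676 + 27/8 = 1077435/8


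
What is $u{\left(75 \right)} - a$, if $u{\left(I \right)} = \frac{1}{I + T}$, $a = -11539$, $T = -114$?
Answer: $\frac{450020}{39} \approx 11539.0$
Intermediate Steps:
$u{\left(I \right)} = \frac{1}{-114 + I}$ ($u{\left(I \right)} = \frac{1}{I - 114} = \frac{1}{-114 + I}$)
$u{\left(75 \right)} - a = \frac{1}{-114 + 75} - -11539 = \frac{1}{-39} + 11539 = - \frac{1}{39} + 11539 = \frac{450020}{39}$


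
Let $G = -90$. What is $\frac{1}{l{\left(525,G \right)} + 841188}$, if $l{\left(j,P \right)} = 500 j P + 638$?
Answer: $- \frac{1}{22783174} \approx -4.3892 \cdot 10^{-8}$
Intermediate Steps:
$l{\left(j,P \right)} = 638 + 500 P j$ ($l{\left(j,P \right)} = 500 P j + 638 = 638 + 500 P j$)
$\frac{1}{l{\left(525,G \right)} + 841188} = \frac{1}{\left(638 + 500 \left(-90\right) 525\right) + 841188} = \frac{1}{\left(638 - 23625000\right) + 841188} = \frac{1}{-23624362 + 841188} = \frac{1}{-22783174} = - \frac{1}{22783174}$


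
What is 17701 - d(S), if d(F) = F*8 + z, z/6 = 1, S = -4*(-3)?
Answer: 17599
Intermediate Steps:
S = 12
z = 6 (z = 6*1 = 6)
d(F) = 6 + 8*F (d(F) = F*8 + 6 = 8*F + 6 = 6 + 8*F)
17701 - d(S) = 17701 - (6 + 8*12) = 17701 - (6 + 96) = 17701 - 1*102 = 17701 - 102 = 17599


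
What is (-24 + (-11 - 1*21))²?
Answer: 3136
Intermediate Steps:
(-24 + (-11 - 1*21))² = (-24 + (-11 - 21))² = (-24 - 32)² = (-56)² = 3136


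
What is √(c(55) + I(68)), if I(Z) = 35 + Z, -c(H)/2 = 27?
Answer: 7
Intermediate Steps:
c(H) = -54 (c(H) = -2*27 = -54)
√(c(55) + I(68)) = √(-54 + (35 + 68)) = √(-54 + 103) = √49 = 7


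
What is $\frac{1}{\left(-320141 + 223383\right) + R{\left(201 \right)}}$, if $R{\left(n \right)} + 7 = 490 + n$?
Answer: $- \frac{1}{96074} \approx -1.0409 \cdot 10^{-5}$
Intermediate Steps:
$R{\left(n \right)} = 483 + n$ ($R{\left(n \right)} = -7 + \left(490 + n\right) = 483 + n$)
$\frac{1}{\left(-320141 + 223383\right) + R{\left(201 \right)}} = \frac{1}{\left(-320141 + 223383\right) + \left(483 + 201\right)} = \frac{1}{-96758 + 684} = \frac{1}{-96074} = - \frac{1}{96074}$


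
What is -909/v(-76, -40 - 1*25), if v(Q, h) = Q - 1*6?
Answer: 909/82 ≈ 11.085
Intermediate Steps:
v(Q, h) = -6 + Q (v(Q, h) = Q - 6 = -6 + Q)
-909/v(-76, -40 - 1*25) = -909/(-6 - 76) = -909/(-82) = -909*(-1/82) = 909/82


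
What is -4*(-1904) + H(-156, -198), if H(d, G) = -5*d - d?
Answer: 8552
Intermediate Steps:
H(d, G) = -6*d
-4*(-1904) + H(-156, -198) = -4*(-1904) - 6*(-156) = 7616 + 936 = 8552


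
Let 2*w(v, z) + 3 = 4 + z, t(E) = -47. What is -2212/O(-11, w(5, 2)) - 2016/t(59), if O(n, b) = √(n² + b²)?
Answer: 2016/47 - 4424*√493/493 ≈ -156.35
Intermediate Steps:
w(v, z) = ½ + z/2 (w(v, z) = -3/2 + (4 + z)/2 = -3/2 + (2 + z/2) = ½ + z/2)
O(n, b) = √(b² + n²)
-2212/O(-11, w(5, 2)) - 2016/t(59) = -2212/√((½ + (½)*2)² + (-11)²) - 2016/(-47) = -2212/√((½ + 1)² + 121) - 2016*(-1/47) = -2212/√((3/2)² + 121) + 2016/47 = -2212/√(9/4 + 121) + 2016/47 = -2212*2*√493/493 + 2016/47 = -4424*√493/493 + 2016/47 = 2016/47 - 4424*√493/493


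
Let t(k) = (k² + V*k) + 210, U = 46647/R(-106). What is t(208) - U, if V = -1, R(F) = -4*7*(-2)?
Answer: 2376249/56 ≈ 42433.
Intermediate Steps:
R(F) = 56 (R(F) = -28*(-2) = 56)
U = 46647/56 ≈ 832.98
t(k) = 210 + k² - k (t(k) = (k² - k) + 210 = 210 + k² - k)
t(208) - U = (210 + 208² - 1*208) - 1*46647/56 = (210 + 43264 - 208) - 46647/56 = 43266 - 46647/56 = 2376249/56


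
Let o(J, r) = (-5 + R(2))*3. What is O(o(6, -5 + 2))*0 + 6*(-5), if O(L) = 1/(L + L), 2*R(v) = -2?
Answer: -30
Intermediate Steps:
R(v) = -1 (R(v) = (½)*(-2) = -1)
o(J, r) = -18 (o(J, r) = (-5 - 1)*3 = -6*3 = -18)
O(L) = 1/(2*L)
O(o(6, -5 + 2))*0 + 6*(-5) = ((½)/(-18))*0 + 6*(-5) = ((½)*(-1/18))*0 - 30 = -1/36*0 - 30 = 0 - 30 = -30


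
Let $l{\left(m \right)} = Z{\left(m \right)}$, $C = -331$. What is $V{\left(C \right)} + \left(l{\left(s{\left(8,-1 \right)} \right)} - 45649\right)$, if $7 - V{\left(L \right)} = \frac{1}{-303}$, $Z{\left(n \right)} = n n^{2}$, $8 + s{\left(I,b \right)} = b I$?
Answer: $- \frac{15070613}{303} \approx -49738.0$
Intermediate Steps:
$s{\left(I,b \right)} = -8 + I b$ ($s{\left(I,b \right)} = -8 + b I = -8 + I b$)
$Z{\left(n \right)} = n^{3}$
$l{\left(m \right)} = m^{3}$
$V{\left(L \right)} = \frac{2122}{303}$ ($V{\left(L \right)} = 7 - \frac{1}{-303} = 7 - - \frac{1}{303} = 7 + \frac{1}{303} = \frac{2122}{303}$)
$V{\left(C \right)} + \left(l{\left(s{\left(8,-1 \right)} \right)} - 45649\right) = \frac{2122}{303} - \left(45649 - \left(-8 + 8 \left(-1\right)\right)^{3}\right) = \frac{2122}{303} - \left(45649 - \left(-8 - 8\right)^{3}\right) = \frac{2122}{303} - \left(45649 - \left(-16\right)^{3}\right) = \frac{2122}{303} - 49745 = - \frac{15070613}{303}$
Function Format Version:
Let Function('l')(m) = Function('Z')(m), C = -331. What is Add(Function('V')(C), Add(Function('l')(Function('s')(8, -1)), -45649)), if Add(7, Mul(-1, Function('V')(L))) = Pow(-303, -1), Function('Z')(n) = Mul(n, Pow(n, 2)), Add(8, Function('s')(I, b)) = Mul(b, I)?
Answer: Rational(-15070613, 303) ≈ -49738.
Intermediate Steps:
Function('s')(I, b) = Add(-8, Mul(I, b)) (Function('s')(I, b) = Add(-8, Mul(b, I)) = Add(-8, Mul(I, b)))
Function('Z')(n) = Pow(n, 3)
Function('l')(m) = Pow(m, 3)
Function('V')(L) = Rational(2122, 303) (Function('V')(L) = Add(7, Mul(-1, Pow(-303, -1))) = Add(7, Mul(-1, Rational(-1, 303))) = Add(7, Rational(1, 303)) = Rational(2122, 303))
Add(Function('V')(C), Add(Function('l')(Function('s')(8, -1)), -45649)) = Add(Rational(2122, 303), Add(Pow(Add(-8, Mul(8, -1)), 3), -45649)) = Add(Rational(2122, 303), Add(Pow(Add(-8, -8), 3), -45649)) = Add(Rational(2122, 303), Add(Pow(-16, 3), -45649)) = Add(Rational(2122, 303), Add(-4096, -45649)) = Add(Rational(2122, 303), -49745) = Rational(-15070613, 303)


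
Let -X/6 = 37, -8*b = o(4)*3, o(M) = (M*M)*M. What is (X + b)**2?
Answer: 60516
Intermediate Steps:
o(M) = M**3 (o(M) = M**2*M = M**3)
b = -24 (b = -4**3*3/8 = -8*3 = -1/8*192 = -24)
X = -222 (X = -6*37 = -222)
(X + b)**2 = (-222 - 24)**2 = (-246)**2 = 60516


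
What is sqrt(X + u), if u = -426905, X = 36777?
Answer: 4*I*sqrt(24383) ≈ 624.6*I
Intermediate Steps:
sqrt(X + u) = sqrt(36777 - 426905) = sqrt(-390128) = 4*I*sqrt(24383)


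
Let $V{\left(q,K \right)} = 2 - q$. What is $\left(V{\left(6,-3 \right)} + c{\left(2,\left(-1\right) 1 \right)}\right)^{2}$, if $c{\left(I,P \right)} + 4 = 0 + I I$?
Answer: $16$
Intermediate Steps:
$c{\left(I,P \right)} = -4 + I^{2}$ ($c{\left(I,P \right)} = -4 + \left(0 + I I\right) = -4 + \left(0 + I^{2}\right) = -4 + I^{2}$)
$\left(V{\left(6,-3 \right)} + c{\left(2,\left(-1\right) 1 \right)}\right)^{2} = \left(\left(2 - 6\right) - \left(4 - 2^{2}\right)\right)^{2} = \left(\left(2 - 6\right) + \left(-4 + 4\right)\right)^{2} = \left(-4 + 0\right)^{2} = \left(-4\right)^{2} = 16$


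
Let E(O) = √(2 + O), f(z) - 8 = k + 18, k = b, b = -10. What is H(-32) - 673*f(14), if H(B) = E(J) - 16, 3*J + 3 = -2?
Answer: -10784 + √3/3 ≈ -10783.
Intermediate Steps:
J = -5/3 (J = -1 + (⅓)*(-2) = -1 - ⅔ = -5/3 ≈ -1.6667)
k = -10
f(z) = 16 (f(z) = 8 + (-10 + 18) = 8 + 8 = 16)
H(B) = -16 + √3/3 (H(B) = √(2 - 5/3) - 16 = √(⅓) - 16 = √3/3 - 16 = -16 + √3/3)
H(-32) - 673*f(14) = (-16 + √3/3) - 673*16 = (-16 + √3/3) - 10768 = -10784 + √3/3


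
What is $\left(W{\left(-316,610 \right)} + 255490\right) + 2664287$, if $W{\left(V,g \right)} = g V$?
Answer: $2727017$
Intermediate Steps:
$W{\left(V,g \right)} = V g$
$\left(W{\left(-316,610 \right)} + 255490\right) + 2664287 = \left(\left(-316\right) 610 + 255490\right) + 2664287 = \left(-192760 + 255490\right) + 2664287 = 62730 + 2664287 = 2727017$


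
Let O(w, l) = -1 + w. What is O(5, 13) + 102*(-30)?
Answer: -3056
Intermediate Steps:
O(5, 13) + 102*(-30) = (-1 + 5) + 102*(-30) = 4 - 3060 = -3056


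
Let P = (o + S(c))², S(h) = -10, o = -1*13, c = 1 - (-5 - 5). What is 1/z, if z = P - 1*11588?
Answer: -1/11059 ≈ -9.0424e-5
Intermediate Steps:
c = 11 (c = 1 - 1*(-10) = 1 + 10 = 11)
o = -13
P = 529 (P = (-13 - 10)² = (-23)² = 529)
z = -11059 (z = 529 - 1*11588 = 529 - 11588 = -11059)
1/z = 1/(-11059) = -1/11059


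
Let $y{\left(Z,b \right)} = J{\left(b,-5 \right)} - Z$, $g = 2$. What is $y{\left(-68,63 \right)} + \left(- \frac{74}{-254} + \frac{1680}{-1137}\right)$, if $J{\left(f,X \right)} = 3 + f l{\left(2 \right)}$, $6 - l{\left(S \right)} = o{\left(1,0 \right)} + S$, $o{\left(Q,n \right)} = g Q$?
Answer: $\frac{9425104}{48133} \approx 195.81$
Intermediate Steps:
$o{\left(Q,n \right)} = 2 Q$
$l{\left(S \right)} = 4 - S$ ($l{\left(S \right)} = 6 - \left(2 \cdot 1 + S\right) = 6 - \left(2 + S\right) = 4 - S$)
$J{\left(f,X \right)} = 3 + 2 f$ ($J{\left(f,X \right)} = 3 + f \left(4 - 2\right) = 3 + f 2 = 3 + 2 f$)
$y{\left(Z,b \right)} = 3 - Z + 2 b$ ($y{\left(Z,b \right)} = \left(3 + 2 b\right) - Z = 3 - Z + 2 b$)
$y{\left(-68,63 \right)} + \left(- \frac{74}{-254} + \frac{1680}{-1137}\right) = \left(3 - -68 + 2 \cdot 63\right) + \left(- \frac{74}{-254} + \frac{1680}{-1137}\right) = \left(3 + 68 + 126\right) + \left(\left(-74\right) \left(- \frac{1}{254}\right) + 1680 \left(- \frac{1}{1137}\right)\right) = 197 + \left(\frac{37}{127} - \frac{560}{379}\right) = 197 - \frac{57097}{48133} = \frac{9425104}{48133}$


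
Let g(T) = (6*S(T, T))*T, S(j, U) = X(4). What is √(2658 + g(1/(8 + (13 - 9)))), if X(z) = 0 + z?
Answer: 2*√665 ≈ 51.575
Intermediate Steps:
X(z) = z
S(j, U) = 4
g(T) = 24*T (g(T) = (6*4)*T = 24*T)
√(2658 + g(1/(8 + (13 - 9)))) = √(2658 + 24/(8 + (13 - 9))) = √(2658 + 24/(8 + 4)) = √(2658 + 24/12) = √(2658 + 24*(1/12)) = √(2658 + 2) = √2660 = 2*√665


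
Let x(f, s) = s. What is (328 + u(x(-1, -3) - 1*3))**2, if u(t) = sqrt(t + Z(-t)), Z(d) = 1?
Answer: (328 + I*sqrt(5))**2 ≈ 1.0758e+5 + 1467.0*I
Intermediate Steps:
u(t) = sqrt(1 + t) (u(t) = sqrt(t + 1) = sqrt(1 + t))
(328 + u(x(-1, -3) - 1*3))**2 = (328 + sqrt(1 + (-3 - 1*3)))**2 = (328 + sqrt(1 + (-3 - 3)))**2 = (328 + sqrt(1 - 6))**2 = (328 + sqrt(-5))**2 = (328 + I*sqrt(5))**2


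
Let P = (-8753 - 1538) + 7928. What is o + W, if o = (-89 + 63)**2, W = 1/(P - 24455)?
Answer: 18128967/26818 ≈ 676.00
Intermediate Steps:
P = -2363 (P = -10291 + 7928 = -2363)
W = -1/26818 (W = 1/(-2363 - 24455) = 1/(-26818) = -1/26818 ≈ -3.7288e-5)
o = 676 (o = (-26)**2 = 676)
o + W = 676 - 1/26818 = 18128967/26818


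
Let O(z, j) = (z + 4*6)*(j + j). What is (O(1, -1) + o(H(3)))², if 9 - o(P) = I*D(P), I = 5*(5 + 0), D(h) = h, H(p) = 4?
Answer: 19881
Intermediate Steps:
O(z, j) = 2*j*(24 + z) (O(z, j) = (z + 24)*(2*j) = (24 + z)*(2*j) = 2*j*(24 + z))
I = 25 (I = 5*5 = 25)
o(P) = 9 - 25*P
(O(1, -1) + o(H(3)))² = (2*(-1)*(24 + 1) + (9 - 25*4))² = (2*(-1)*25 + (9 - 100))² = (-50 - 91)² = (-141)² = 19881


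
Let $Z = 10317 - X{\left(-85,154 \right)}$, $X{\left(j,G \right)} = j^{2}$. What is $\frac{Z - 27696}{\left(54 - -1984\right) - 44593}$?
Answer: $\frac{24604}{42555} \approx 0.57817$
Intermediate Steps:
$Z = 3092$ ($Z = 10317 - \left(-85\right)^{2} = 10317 - 7225 = 3092$)
$\frac{Z - 27696}{\left(54 - -1984\right) - 44593} = \frac{3092 - 27696}{\left(54 - -1984\right) - 44593} = - \frac{24604}{\left(54 + 1984\right) - 44593} = - \frac{24604}{2038 - 44593} = - \frac{24604}{-42555} = \left(-24604\right) \left(- \frac{1}{42555}\right) = \frac{24604}{42555}$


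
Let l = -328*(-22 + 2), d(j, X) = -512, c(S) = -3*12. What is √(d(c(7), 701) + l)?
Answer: 12*√42 ≈ 77.769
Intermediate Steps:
c(S) = -36
l = 6560 (l = -328*(-20) = 6560)
√(d(c(7), 701) + l) = √(-512 + 6560) = √6048 = 12*√42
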